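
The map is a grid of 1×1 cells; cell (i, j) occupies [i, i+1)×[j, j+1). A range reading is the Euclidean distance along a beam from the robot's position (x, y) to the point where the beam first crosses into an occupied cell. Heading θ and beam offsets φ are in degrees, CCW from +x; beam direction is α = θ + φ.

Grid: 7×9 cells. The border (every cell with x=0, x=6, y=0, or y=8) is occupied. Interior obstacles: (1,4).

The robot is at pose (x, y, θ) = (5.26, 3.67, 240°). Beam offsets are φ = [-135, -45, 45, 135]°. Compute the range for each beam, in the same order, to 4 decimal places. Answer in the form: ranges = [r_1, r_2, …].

ranges = [4.4827, 4.4103, 2.7642, 0.7661]

beam 1: φ=-135°, α=105°
  d=(-0.2588,0.9659)  start (5,3)  tX=1.0046 tY=0.3416  stride 1/|dx|=3.8637 1/|dy|=1.0353
    cross y-line → (5,4), t=0.3416
    cross x-line → (4,4), t=1.0046
    cross y-line → (4,5), t=1.3769
    cross y-line → (4,6), t=2.4122
    cross y-line → (4,7), t=3.4475
    cross y-line → (4,8), t=4.4827 (wall)
  → r_1 = 4.4827
beam 2: φ=-45°, α=195°
  d=(-0.9659,-0.2588)  start (5,3)  tX=0.2692 tY=2.5887  stride 1/|dx|=1.0353 1/|dy|=3.8637
    cross x-line → (4,3), t=0.2692
    cross x-line → (3,3), t=1.3044
    cross x-line → (2,3), t=2.3397
    cross y-line → (2,2), t=2.5887
    cross x-line → (1,2), t=3.3750
    cross x-line → (0,2), t=4.4103 (wall)
  → r_2 = 4.4103
beam 3: φ=45°, α=285°
  d=(0.2588,-0.9659)  start (5,3)  tX=2.8591 tY=0.6936  stride 1/|dx|=3.8637 1/|dy|=1.0353
    cross y-line → (5,2), t=0.6936
    cross y-line → (5,1), t=1.7289
    cross y-line → (5,0), t=2.7642 (wall)
  → r_3 = 2.7642
beam 4: φ=135°, α=15°
  d=(0.9659,0.2588)  start (5,3)  tX=0.7661 tY=1.2750  stride 1/|dx|=1.0353 1/|dy|=3.8637
    cross x-line → (6,3), t=0.7661 (wall)
  → r_4 = 0.7661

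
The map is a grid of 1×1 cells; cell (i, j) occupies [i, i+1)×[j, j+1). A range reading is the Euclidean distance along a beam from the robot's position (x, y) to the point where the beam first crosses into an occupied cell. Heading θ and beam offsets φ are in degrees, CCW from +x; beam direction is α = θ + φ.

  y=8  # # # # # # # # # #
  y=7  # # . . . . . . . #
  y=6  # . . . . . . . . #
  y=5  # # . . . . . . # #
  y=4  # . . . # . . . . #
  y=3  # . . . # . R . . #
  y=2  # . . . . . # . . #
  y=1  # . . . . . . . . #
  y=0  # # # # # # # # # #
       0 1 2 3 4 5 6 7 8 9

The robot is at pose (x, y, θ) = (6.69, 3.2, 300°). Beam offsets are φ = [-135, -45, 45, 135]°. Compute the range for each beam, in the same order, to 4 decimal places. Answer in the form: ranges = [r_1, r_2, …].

beam 1: φ=-135°, α=165°
  d=(-0.9659,0.2588)  start (6,3)  tX=0.7143 tY=3.0910  stride 1/|dx|=1.0353 1/|dy|=3.8637
    cross x-line → (5,3), t=0.7143
    cross x-line → (4,3), t=1.7496 (wall)
  → r_1 = 1.7496
beam 2: φ=-45°, α=255°
  d=(-0.2588,-0.9659)  start (6,3)  tX=2.6660 tY=0.2071  stride 1/|dx|=3.8637 1/|dy|=1.0353
    cross y-line → (6,2), t=0.2071 (wall)
  → r_2 = 0.2071
beam 3: φ=45°, α=345°
  d=(0.9659,-0.2588)  start (6,3)  tX=0.3209 tY=0.7727  stride 1/|dx|=1.0353 1/|dy|=3.8637
    cross x-line → (7,3), t=0.3209
    cross y-line → (7,2), t=0.7727
    cross x-line → (8,2), t=1.3562
    cross x-line → (9,2), t=2.3915 (wall)
  → r_3 = 2.3915
beam 4: φ=135°, α=75°
  d=(0.2588,0.9659)  start (6,3)  tX=1.1977 tY=0.8282  stride 1/|dx|=3.8637 1/|dy|=1.0353
    cross y-line → (6,4), t=0.8282
    cross x-line → (7,4), t=1.1977
    cross y-line → (7,5), t=1.8635
    cross y-line → (7,6), t=2.8988
    cross y-line → (7,7), t=3.9340
    cross y-line → (7,8), t=4.9693 (wall)
  → r_4 = 4.9693

ranges = [1.7496, 0.2071, 2.3915, 4.9693]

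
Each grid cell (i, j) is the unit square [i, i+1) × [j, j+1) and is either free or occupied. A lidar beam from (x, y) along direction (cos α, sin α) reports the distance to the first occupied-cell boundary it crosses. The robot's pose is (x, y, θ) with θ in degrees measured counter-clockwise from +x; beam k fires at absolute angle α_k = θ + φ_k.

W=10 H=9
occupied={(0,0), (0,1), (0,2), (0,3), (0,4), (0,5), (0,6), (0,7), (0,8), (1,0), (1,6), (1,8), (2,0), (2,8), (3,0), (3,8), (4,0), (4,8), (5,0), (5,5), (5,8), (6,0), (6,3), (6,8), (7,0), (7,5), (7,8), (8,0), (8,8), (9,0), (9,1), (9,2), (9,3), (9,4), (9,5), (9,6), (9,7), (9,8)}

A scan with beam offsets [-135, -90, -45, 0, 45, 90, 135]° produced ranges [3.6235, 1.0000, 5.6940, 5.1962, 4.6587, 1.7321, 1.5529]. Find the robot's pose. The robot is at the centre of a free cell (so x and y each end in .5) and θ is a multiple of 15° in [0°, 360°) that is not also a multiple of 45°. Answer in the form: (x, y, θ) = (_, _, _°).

Candidates: 52 free-cell centres × 16 headings = 832 poses. Raycast each; keep the one whose scan matches to 4 dp.
  (3.5, 2.5, 15°): beam 1 = 1.7321 ≠ 3.6235 ✗
  (5.5, 6.5, 330°): beam 1 = 4.6587 ≠ 3.6235 ✗
  (8.5, 1.5, 255°): beam 1 = 5.0000 ≠ 3.6235 ✗
  (1.5, 3.5, 195°): beam 1 = 5.1962 ≠ 3.6235 ✗
  …
  (5.5, 2.5, 150°): r_1=3.6235, r_2=1.0000, r_3=5.6940, r_4=5.1962, r_5=4.6587, r_6=1.7321, r_7=1.5529 — all match ✓
No second candidate reproduces the full scan.

(x, y, θ) = (5.5, 2.5, 150°)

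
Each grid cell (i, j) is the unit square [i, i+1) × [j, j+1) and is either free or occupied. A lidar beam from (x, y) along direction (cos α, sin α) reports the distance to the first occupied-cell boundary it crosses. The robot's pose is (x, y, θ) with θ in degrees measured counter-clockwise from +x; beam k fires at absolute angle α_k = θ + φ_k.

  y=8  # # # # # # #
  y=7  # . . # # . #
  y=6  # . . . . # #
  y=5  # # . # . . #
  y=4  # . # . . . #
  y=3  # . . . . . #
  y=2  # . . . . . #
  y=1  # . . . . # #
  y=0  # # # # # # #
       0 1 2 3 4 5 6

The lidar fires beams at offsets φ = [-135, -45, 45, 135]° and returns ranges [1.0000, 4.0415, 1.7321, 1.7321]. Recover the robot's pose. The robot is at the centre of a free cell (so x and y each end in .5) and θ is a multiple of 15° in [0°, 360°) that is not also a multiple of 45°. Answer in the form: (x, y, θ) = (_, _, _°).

The pose lattice has 28·16 = 448 candidates. Test each by forward raycasting.
  (2.5, 5.5, 285°): beam 1 = 0.5774 ≠ 1.0000 ✗
  (5.5, 7.5, 105°): beam 1 = 0.5774 ≠ 1.0000 ✗
  (1.5, 1.5, 255°): beam 2 = 0.5774 ≠ 4.0415 ✗
  …
  (4.5, 4.5, 285°): r_1=1.0000, r_2=4.0415, r_3=1.7321, r_4=1.7321 — all match ✓
Unique over the lattice → pose = (4.5, 4.5, 285°).

(x, y, θ) = (4.5, 4.5, 285°)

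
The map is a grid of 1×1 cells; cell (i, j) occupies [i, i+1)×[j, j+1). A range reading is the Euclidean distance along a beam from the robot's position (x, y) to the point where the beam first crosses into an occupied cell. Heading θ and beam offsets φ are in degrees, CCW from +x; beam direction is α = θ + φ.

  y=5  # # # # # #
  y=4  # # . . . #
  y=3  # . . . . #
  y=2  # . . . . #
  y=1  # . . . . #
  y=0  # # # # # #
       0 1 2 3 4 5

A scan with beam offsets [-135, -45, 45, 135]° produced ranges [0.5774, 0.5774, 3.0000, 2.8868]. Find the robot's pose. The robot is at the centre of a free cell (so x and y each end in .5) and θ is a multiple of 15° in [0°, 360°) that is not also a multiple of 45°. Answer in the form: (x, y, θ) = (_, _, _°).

The pose lattice has 15·16 = 240 candidates. Test each by forward raycasting.
  (3.5, 4.5, 285°): beam 1 = 1.0000 ≠ 0.5774 ✗
  (4.5, 3.5, 210°): beam 1 = 1.5529 ≠ 0.5774 ✗
  (1.5, 1.5, 150°): beam 1 = 3.6235 ≠ 0.5774 ✗
  (2.5, 3.5, 15°): beam 1 = 2.8868 ≠ 0.5774 ✗
  …
  (2.5, 4.5, 195°): r_1=0.5774, r_2=0.5774, r_3=3.0000, r_4=2.8868 — all match ✓
Only this pose fits every beam.

(x, y, θ) = (2.5, 4.5, 195°)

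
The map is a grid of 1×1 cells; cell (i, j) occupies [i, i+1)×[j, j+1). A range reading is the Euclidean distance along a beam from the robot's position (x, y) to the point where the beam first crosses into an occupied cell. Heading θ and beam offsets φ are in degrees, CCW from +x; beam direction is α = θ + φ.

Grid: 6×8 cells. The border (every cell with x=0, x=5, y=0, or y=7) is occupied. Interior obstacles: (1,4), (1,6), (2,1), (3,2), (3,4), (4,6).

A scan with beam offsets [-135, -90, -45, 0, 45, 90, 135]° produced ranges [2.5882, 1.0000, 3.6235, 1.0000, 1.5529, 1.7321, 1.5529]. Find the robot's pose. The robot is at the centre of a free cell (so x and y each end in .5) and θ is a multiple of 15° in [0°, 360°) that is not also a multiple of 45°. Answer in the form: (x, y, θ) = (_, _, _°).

Candidates: 18 free-cell centres × 16 headings = 288 poses. Raycast each; keep the one whose scan matches to 4 dp.
  (4.5, 2.5, 195°): beam 1 = 1.0000 ≠ 2.5882 ✗
  (1.5, 3.5, 345°): beam 1 = 0.5774 ≠ 2.5882 ✗
  (4.5, 3.5, 255°): beam 1 = 1.0000 ≠ 2.5882 ✗
  …
  (2.5, 3.5, 120°): r_1=2.5882, r_2=1.0000, r_3=3.6235, r_4=1.0000, r_5=1.5529, r_6=1.7321, r_7=1.5529 — all match ✓
Unique over the lattice → pose = (2.5, 3.5, 120°).

(x, y, θ) = (2.5, 3.5, 120°)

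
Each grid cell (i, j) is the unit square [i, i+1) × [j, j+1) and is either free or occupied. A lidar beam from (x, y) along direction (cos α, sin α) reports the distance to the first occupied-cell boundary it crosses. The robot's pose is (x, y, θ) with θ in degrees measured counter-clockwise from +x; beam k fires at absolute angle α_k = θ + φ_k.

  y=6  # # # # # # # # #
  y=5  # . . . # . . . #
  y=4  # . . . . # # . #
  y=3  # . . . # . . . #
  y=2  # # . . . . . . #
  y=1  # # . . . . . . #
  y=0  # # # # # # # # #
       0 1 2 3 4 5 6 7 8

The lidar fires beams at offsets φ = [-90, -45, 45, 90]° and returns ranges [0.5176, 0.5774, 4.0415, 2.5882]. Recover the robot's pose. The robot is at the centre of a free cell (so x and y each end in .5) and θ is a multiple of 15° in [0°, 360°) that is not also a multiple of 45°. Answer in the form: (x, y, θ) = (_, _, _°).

(x, y, θ) = (1.5, 4.5, 255°)

Enumerate (i+0.5, j+0.5, θ) over the 29 free cells and 16 admissible headings. For each, cast all 4 beams and compare to the given ranges.
  (6.5, 5.5, 330°): beam 1 = 0.5774 ≠ 0.5176 ✗
  (5.5, 3.5, 30°): beam 1 = 2.8868 ≠ 0.5176 ✗
  (5.5, 2.5, 75°): beam 1 = 2.5882 ≠ 0.5176 ✗
  (3.5, 1.5, 75°): beam 1 = 1.9319 ≠ 0.5176 ✗
  …
  (1.5, 4.5, 255°): r_1=0.5176, r_2=0.5774, r_3=4.0415, r_4=2.5882 — all match ✓
No second candidate reproduces the full scan.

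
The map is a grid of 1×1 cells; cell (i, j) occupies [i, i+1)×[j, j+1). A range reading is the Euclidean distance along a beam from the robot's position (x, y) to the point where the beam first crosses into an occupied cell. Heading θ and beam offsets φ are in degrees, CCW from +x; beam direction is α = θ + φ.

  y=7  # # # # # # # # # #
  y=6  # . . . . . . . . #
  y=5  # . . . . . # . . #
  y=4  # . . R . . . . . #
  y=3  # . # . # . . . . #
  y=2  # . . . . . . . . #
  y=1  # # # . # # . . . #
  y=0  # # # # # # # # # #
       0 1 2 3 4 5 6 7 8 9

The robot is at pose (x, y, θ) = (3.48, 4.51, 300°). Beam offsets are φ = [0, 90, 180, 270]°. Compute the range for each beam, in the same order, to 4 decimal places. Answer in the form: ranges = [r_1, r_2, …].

beam 1: φ=0°, α=300°
  cosα=0.5000 sinα=-0.8660 | (3,4) | tMaxX 1.0400 tMaxY 0.5889 | tΔX 2.0000 tΔY 1.1547
    t=0.5889 [y] (3,3)
    t=1.0400 [x] (4,3) — stop
  → r_1 = 1.0400
beam 2: φ=90°, α=30°
  cosα=0.8660 sinα=0.5000 | (3,4) | tMaxX 0.6004 tMaxY 0.9800 | tΔX 1.1547 tΔY 2.0000
    t=0.6004 [x] (4,4)
    t=0.9800 [y] (4,5)
    t=1.7551 [x] (5,5)
    t=2.9098 [x] (6,5) — stop
  → r_2 = 2.9098
beam 3: φ=180°, α=120°
  cosα=-0.5000 sinα=0.8660 | (3,4) | tMaxX 0.9600 tMaxY 0.5658 | tΔX 2.0000 tΔY 1.1547
    t=0.5658 [y] (3,5)
    t=0.9600 [x] (2,5)
    t=1.7205 [y] (2,6)
    t=2.8752 [y] (2,7) — stop
  → r_3 = 2.8752
beam 4: φ=270°, α=210°
  cosα=-0.8660 sinα=-0.5000 | (3,4) | tMaxX 0.5543 tMaxY 1.0200 | tΔX 1.1547 tΔY 2.0000
    t=0.5543 [x] (2,4)
    t=1.0200 [y] (2,3) — stop
  → r_4 = 1.0200

ranges = [1.0400, 2.9098, 2.8752, 1.0200]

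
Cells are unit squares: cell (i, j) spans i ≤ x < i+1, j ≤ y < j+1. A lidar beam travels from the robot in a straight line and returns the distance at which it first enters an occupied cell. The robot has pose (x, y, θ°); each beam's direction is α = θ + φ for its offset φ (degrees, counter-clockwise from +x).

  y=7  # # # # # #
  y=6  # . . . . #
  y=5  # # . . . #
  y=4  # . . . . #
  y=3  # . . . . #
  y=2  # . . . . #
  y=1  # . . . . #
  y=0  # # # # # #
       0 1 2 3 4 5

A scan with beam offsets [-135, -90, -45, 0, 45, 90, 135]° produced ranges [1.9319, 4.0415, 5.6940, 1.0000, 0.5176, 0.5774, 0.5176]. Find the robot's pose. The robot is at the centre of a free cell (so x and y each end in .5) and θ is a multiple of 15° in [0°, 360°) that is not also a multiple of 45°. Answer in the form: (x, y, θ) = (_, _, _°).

(x, y, θ) = (1.5, 1.5, 120°)

Enumerate (i+0.5, j+0.5, θ) over the 23 free cells and 16 admissible headings. For each, cast all 7 beams and compare to the given ranges.
  (3.5, 3.5, 285°): beam 1 = 2.8868 ≠ 1.9319 ✗
  (3.5, 4.5, 240°): beam 1 = 2.5882 ≠ 1.9319 ✗
  (4.5, 3.5, 165°): beam 1 = 0.5774 ≠ 1.9319 ✗
  (4.5, 6.5, 75°): beam 1 = 1.0000 ≠ 1.9319 ✗
  (3.5, 5.5, 165°): beam 1 = 1.7321 ≠ 1.9319 ✗
  …
  (1.5, 1.5, 120°): r_1=1.9319, r_2=4.0415, r_3=5.6940, r_4=1.0000, r_5=0.5176, r_6=0.5774, r_7=0.5176 — all match ✓
Only this pose fits every beam.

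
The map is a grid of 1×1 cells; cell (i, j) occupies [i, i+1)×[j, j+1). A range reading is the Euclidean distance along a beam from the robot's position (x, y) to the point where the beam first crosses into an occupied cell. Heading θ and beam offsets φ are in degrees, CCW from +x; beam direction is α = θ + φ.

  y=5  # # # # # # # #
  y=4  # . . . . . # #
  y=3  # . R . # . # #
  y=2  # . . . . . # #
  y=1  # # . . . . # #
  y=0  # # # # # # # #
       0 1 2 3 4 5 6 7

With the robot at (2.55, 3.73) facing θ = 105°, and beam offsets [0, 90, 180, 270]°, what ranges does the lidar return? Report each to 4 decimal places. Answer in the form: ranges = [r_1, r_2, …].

beam 1: φ=0°, α=105°
  cosα=-0.2588 sinα=0.9659 | (2,3) | tMaxX 2.1250 tMaxY 0.2795 | tΔX 3.8637 tΔY 1.0353
    t=0.2795 [y] (2,4)
    t=1.3148 [y] (2,5) — stop
  → r_1 = 1.3148
beam 2: φ=90°, α=195°
  cosα=-0.9659 sinα=-0.2588 | (2,3) | tMaxX 0.5694 tMaxY 2.8205 | tΔX 1.0353 tΔY 3.8637
    t=0.5694 [x] (1,3)
    t=1.6047 [x] (0,3) — stop
  → r_2 = 1.6047
beam 3: φ=180°, α=285°
  cosα=0.2588 sinα=-0.9659 | (2,3) | tMaxX 1.7387 tMaxY 0.7558 | tΔX 3.8637 tΔY 1.0353
    t=0.7558 [y] (2,2)
    t=1.7387 [x] (3,2)
    t=1.7910 [y] (3,1)
    t=2.8263 [y] (3,0) — stop
  → r_3 = 2.8263
beam 4: φ=270°, α=15°
  cosα=0.9659 sinα=0.2588 | (2,3) | tMaxX 0.4659 tMaxY 1.0432 | tΔX 1.0353 tΔY 3.8637
    t=0.4659 [x] (3,3)
    t=1.0432 [y] (3,4)
    t=1.5012 [x] (4,4)
    t=2.5364 [x] (5,4)
    t=3.5717 [x] (6,4) — stop
  → r_4 = 3.5717

ranges = [1.3148, 1.6047, 2.8263, 3.5717]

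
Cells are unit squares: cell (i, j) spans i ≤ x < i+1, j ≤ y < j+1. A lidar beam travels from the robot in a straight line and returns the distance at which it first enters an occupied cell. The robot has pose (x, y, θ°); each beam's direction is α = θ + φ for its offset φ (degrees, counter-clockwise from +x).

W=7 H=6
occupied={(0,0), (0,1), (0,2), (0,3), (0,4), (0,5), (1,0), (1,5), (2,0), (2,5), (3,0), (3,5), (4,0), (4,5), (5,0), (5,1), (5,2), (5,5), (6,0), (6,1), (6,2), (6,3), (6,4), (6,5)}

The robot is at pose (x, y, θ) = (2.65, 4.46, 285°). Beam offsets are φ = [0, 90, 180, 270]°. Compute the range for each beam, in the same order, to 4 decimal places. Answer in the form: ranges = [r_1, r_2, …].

ranges = [3.5821, 2.0864, 0.5590, 1.7082]

beam 1: φ=0°, α=285°
  direction (0.2588, -0.9659); cell (2,4); t to first gridline: x 1.3523, y 0.4762 (then +3.8637 / +1.0353)
    (2,3) via y @ 0.4762
    (3,3) via x @ 1.3523
    (3,2) via y @ 1.5115
    (3,1) via y @ 2.5468
    (3,0) via y @ 3.5821  # hit
  → r_1 = 3.5821
beam 2: φ=90°, α=15°
  direction (0.9659, 0.2588); cell (2,4); t to first gridline: x 0.3623, y 2.0864 (then +1.0353 / +3.8637)
    (3,4) via x @ 0.3623
    (4,4) via x @ 1.3976
    (4,5) via y @ 2.0864  # hit
  → r_2 = 2.0864
beam 3: φ=180°, α=105°
  direction (-0.2588, 0.9659); cell (2,4); t to first gridline: x 2.5114, y 0.5590 (then +3.8637 / +1.0353)
    (2,5) via y @ 0.5590  # hit
  → r_3 = 0.5590
beam 4: φ=270°, α=195°
  direction (-0.9659, -0.2588); cell (2,4); t to first gridline: x 0.6729, y 1.7773 (then +1.0353 / +3.8637)
    (1,4) via x @ 0.6729
    (0,4) via x @ 1.7082  # hit
  → r_4 = 1.7082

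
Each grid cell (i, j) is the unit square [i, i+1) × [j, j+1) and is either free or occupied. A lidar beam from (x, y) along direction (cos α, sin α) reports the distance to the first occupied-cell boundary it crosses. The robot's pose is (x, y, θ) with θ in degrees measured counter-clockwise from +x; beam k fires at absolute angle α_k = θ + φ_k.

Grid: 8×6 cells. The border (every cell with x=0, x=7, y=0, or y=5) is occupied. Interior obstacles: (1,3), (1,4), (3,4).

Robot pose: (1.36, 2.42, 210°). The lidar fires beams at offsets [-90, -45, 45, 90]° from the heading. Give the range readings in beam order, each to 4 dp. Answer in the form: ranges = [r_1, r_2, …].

beam 1: φ=-90°, α=120°
  d=(-0.5000,0.8660)  start (1,2)  tX=0.7200 tY=0.6697  stride 1/|dx|=2.0000 1/|dy|=1.1547
    cross y-line → (1,3), t=0.6697 (wall)
  → r_1 = 0.6697
beam 2: φ=-45°, α=165°
  d=(-0.9659,0.2588)  start (1,2)  tX=0.3727 tY=2.2409  stride 1/|dx|=1.0353 1/|dy|=3.8637
    cross x-line → (0,2), t=0.3727 (wall)
  → r_2 = 0.3727
beam 3: φ=45°, α=255°
  d=(-0.2588,-0.9659)  start (1,2)  tX=1.3909 tY=0.4348  stride 1/|dx|=3.8637 1/|dy|=1.0353
    cross y-line → (1,1), t=0.4348
    cross x-line → (0,1), t=1.3909 (wall)
  → r_3 = 1.3909
beam 4: φ=90°, α=300°
  d=(0.5000,-0.8660)  start (1,2)  tX=1.2800 tY=0.4850  stride 1/|dx|=2.0000 1/|dy|=1.1547
    cross y-line → (1,1), t=0.4850
    cross x-line → (2,1), t=1.2800
    cross y-line → (2,0), t=1.6397 (wall)
  → r_4 = 1.6397

ranges = [0.6697, 0.3727, 1.3909, 1.6397]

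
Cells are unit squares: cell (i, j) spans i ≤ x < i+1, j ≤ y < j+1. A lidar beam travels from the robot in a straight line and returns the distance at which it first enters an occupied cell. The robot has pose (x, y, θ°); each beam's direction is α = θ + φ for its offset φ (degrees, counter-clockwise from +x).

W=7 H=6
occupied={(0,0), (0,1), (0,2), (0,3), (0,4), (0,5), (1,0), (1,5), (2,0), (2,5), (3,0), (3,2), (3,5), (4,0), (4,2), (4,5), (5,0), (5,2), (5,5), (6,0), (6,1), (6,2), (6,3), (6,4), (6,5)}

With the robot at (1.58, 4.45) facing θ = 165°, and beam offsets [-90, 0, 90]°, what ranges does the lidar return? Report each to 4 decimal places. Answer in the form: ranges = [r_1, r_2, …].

ranges = [0.5694, 0.6005, 2.2409]

beam 1: φ=-90°, α=75°
  cosα=0.2588 sinα=0.9659 | (1,4) | tMaxX 1.6228 tMaxY 0.5694 | tΔX 3.8637 tΔY 1.0353
    t=0.5694 [y] (1,5) — stop
  → r_1 = 0.5694
beam 2: φ=0°, α=165°
  cosα=-0.9659 sinα=0.2588 | (1,4) | tMaxX 0.6005 tMaxY 2.1250 | tΔX 1.0353 tΔY 3.8637
    t=0.6005 [x] (0,4) — stop
  → r_2 = 0.6005
beam 3: φ=90°, α=255°
  cosα=-0.2588 sinα=-0.9659 | (1,4) | tMaxX 2.2409 tMaxY 0.4659 | tΔX 3.8637 tΔY 1.0353
    t=0.4659 [y] (1,3)
    t=1.5012 [y] (1,2)
    t=2.2409 [x] (0,2) — stop
  → r_3 = 2.2409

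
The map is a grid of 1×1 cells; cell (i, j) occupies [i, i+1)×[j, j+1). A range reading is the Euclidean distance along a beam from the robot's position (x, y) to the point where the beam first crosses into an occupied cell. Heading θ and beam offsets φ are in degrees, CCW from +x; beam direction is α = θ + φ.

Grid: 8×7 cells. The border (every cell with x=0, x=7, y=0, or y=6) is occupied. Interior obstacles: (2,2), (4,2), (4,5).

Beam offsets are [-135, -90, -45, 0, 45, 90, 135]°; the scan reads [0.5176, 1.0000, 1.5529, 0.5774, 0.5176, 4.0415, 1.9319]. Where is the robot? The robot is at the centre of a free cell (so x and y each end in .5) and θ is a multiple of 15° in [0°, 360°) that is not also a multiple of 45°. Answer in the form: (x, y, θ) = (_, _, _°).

(x, y, θ) = (1.5, 2.5, 330°)

Candidates: 27 free-cell centres × 16 headings = 432 poses. Raycast each; keep the one whose scan matches to 4 dp.
  (5.5, 2.5, 240°): beam 1 = 2.5882 ≠ 0.5176 ✗
  (2.5, 1.5, 345°): beam 1 = 1.0000 ≠ 0.5176 ✗
  (5.5, 5.5, 345°): beam 1 = 0.5774 ≠ 0.5176 ✗
  (5.5, 4.5, 150°): beam 1 = 1.5529 ≠ 0.5176 ✗
  …
  (1.5, 2.5, 330°): r_1=0.5176, r_2=1.0000, r_3=1.5529, r_4=0.5774, r_5=0.5176, r_6=4.0415, r_7=1.9319 — all match ✓
Only this pose fits every beam.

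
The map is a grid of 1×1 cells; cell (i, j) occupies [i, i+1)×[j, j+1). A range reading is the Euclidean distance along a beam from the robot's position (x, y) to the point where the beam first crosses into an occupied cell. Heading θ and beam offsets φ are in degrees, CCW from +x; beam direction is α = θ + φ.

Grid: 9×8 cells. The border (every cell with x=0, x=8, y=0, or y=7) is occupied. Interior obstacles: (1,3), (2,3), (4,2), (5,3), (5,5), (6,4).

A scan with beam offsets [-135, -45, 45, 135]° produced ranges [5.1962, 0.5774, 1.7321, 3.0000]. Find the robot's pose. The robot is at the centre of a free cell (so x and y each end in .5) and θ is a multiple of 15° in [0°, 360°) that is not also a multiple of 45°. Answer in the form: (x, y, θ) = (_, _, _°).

The pose lattice has 36·16 = 576 candidates. Test each by forward raycasting.
  (2.5, 1.5, 330°): beam 1 = 1.5529 ≠ 5.1962 ✗
  (1.5, 5.5, 75°): beam 1 = 1.7321 ≠ 5.1962 ✗
  (3.5, 3.5, 165°): beam 1 = 2.8868 ≠ 5.1962 ✗
  …
  (4.5, 5.5, 15°): r_1=5.1962, r_2=0.5774, r_3=1.7321, r_4=3.0000 — all match ✓
No second candidate reproduces the full scan.

(x, y, θ) = (4.5, 5.5, 15°)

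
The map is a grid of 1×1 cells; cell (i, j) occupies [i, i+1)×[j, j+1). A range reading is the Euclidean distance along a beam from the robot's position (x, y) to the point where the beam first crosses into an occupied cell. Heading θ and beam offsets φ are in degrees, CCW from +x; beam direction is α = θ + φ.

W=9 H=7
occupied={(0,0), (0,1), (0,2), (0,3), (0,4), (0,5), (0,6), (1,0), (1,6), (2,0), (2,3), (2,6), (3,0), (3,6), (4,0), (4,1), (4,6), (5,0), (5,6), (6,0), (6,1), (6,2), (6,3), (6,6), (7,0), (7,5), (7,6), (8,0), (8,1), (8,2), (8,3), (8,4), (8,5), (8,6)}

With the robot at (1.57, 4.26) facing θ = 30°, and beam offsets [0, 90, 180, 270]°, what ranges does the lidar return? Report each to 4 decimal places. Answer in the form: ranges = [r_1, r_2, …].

ranges = [3.4800, 1.1400, 0.6582, 0.8600]

beam 1: φ=0°, α=30°
  d=(0.8660,0.5000)  start (1,4)  tX=0.4965 tY=1.4800  stride 1/|dx|=1.1547 1/|dy|=2.0000
    cross x-line → (2,4), t=0.4965
    cross y-line → (2,5), t=1.4800
    cross x-line → (3,5), t=1.6512
    cross x-line → (4,5), t=2.8059
    cross y-line → (4,6), t=3.4800 (wall)
  → r_1 = 3.4800
beam 2: φ=90°, α=120°
  d=(-0.5000,0.8660)  start (1,4)  tX=1.1400 tY=0.8545  stride 1/|dx|=2.0000 1/|dy|=1.1547
    cross y-line → (1,5), t=0.8545
    cross x-line → (0,5), t=1.1400 (wall)
  → r_2 = 1.1400
beam 3: φ=180°, α=210°
  d=(-0.8660,-0.5000)  start (1,4)  tX=0.6582 tY=0.5200  stride 1/|dx|=1.1547 1/|dy|=2.0000
    cross y-line → (1,3), t=0.5200
    cross x-line → (0,3), t=0.6582 (wall)
  → r_3 = 0.6582
beam 4: φ=270°, α=300°
  d=(0.5000,-0.8660)  start (1,4)  tX=0.8600 tY=0.3002  stride 1/|dx|=2.0000 1/|dy|=1.1547
    cross y-line → (1,3), t=0.3002
    cross x-line → (2,3), t=0.8600 (wall)
  → r_4 = 0.8600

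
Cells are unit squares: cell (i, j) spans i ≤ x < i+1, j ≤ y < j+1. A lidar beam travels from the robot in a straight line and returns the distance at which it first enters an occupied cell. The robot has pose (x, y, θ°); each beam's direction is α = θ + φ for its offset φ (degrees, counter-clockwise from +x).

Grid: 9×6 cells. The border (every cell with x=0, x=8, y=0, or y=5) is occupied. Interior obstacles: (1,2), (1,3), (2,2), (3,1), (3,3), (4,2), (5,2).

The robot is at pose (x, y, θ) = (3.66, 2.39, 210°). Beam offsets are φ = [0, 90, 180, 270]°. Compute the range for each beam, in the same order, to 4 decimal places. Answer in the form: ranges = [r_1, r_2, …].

beam 1: φ=0°, α=210°
  dir = (cos 210°, sin 210°) = (-0.8660, -0.5000); from cell (3,2)
  next x-line at t=0.7621, next y-line at t=0.7800; Δt_x=1.1547, Δt_y=2.0000
    x: enter (2,2) at t=0.7621 ← occupied
  → r_1 = 0.7621
beam 2: φ=90°, α=300°
  dir = (cos 300°, sin 300°) = (0.5000, -0.8660); from cell (3,2)
  next x-line at t=0.6800, next y-line at t=0.4503; Δt_x=2.0000, Δt_y=1.1547
    y: enter (3,1) at t=0.4503 ← occupied
  → r_2 = 0.4503
beam 3: φ=180°, α=30°
  dir = (cos 30°, sin 30°) = (0.8660, 0.5000); from cell (3,2)
  next x-line at t=0.3926, next y-line at t=1.2200; Δt_x=1.1547, Δt_y=2.0000
    x: enter (4,2) at t=0.3926 ← occupied
  → r_3 = 0.3926
beam 4: φ=270°, α=120°
  dir = (cos 120°, sin 120°) = (-0.5000, 0.8660); from cell (3,2)
  next x-line at t=1.3200, next y-line at t=0.7044; Δt_x=2.0000, Δt_y=1.1547
    y: enter (3,3) at t=0.7044 ← occupied
  → r_4 = 0.7044

ranges = [0.7621, 0.4503, 0.3926, 0.7044]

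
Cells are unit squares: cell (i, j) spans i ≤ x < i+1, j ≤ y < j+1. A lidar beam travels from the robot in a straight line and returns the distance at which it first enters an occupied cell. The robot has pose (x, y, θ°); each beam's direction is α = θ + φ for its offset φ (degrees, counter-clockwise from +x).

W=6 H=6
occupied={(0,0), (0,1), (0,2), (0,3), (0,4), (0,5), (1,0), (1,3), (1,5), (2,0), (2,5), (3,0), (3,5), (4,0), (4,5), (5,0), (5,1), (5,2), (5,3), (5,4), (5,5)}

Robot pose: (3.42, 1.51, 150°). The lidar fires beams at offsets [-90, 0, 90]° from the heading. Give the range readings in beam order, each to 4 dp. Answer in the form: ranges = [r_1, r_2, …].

beam 1: φ=-90°, α=60°
  d=(0.5000,0.8660)  start (3,1)  tX=1.1600 tY=0.5658  stride 1/|dx|=2.0000 1/|dy|=1.1547
    cross y-line → (3,2), t=0.5658
    cross x-line → (4,2), t=1.1600
    cross y-line → (4,3), t=1.7205
    cross y-line → (4,4), t=2.8752
    cross x-line → (5,4), t=3.1600 (wall)
  → r_1 = 3.1600
beam 2: φ=0°, α=150°
  d=(-0.8660,0.5000)  start (3,1)  tX=0.4850 tY=0.9800  stride 1/|dx|=1.1547 1/|dy|=2.0000
    cross x-line → (2,1), t=0.4850
    cross y-line → (2,2), t=0.9800
    cross x-line → (1,2), t=1.6397
    cross x-line → (0,2), t=2.7944 (wall)
  → r_2 = 2.7944
beam 3: φ=90°, α=240°
  d=(-0.5000,-0.8660)  start (3,1)  tX=0.8400 tY=0.5889  stride 1/|dx|=2.0000 1/|dy|=1.1547
    cross y-line → (3,0), t=0.5889 (wall)
  → r_3 = 0.5889

ranges = [3.1600, 2.7944, 0.5889]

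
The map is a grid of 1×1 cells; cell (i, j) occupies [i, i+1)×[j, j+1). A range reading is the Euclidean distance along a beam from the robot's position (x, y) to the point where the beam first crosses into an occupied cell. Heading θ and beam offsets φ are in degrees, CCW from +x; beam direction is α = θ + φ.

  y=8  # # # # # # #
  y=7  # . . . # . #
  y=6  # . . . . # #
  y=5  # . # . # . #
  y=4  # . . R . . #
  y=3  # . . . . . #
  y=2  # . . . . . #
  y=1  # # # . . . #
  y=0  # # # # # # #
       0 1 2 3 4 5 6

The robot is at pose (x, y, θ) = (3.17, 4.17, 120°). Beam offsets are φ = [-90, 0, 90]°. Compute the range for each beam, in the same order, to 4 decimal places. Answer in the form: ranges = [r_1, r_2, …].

beam 1: φ=-90°, α=30°
  cosα=0.8660 sinα=0.5000 | (3,4) | tMaxX 0.9584 tMaxY 1.6600 | tΔX 1.1547 tΔY 2.0000
    t=0.9584 [x] (4,4)
    t=1.6600 [y] (4,5) — stop
  → r_1 = 1.6600
beam 2: φ=0°, α=120°
  cosα=-0.5000 sinα=0.8660 | (3,4) | tMaxX 0.3400 tMaxY 0.9584 | tΔX 2.0000 tΔY 1.1547
    t=0.3400 [x] (2,4)
    t=0.9584 [y] (2,5) — stop
  → r_2 = 0.9584
beam 3: φ=90°, α=210°
  cosα=-0.8660 sinα=-0.5000 | (3,4) | tMaxX 0.1963 tMaxY 0.3400 | tΔX 1.1547 tΔY 2.0000
    t=0.1963 [x] (2,4)
    t=0.3400 [y] (2,3)
    t=1.3510 [x] (1,3)
    t=2.3400 [y] (1,2)
    t=2.5057 [x] (0,2) — stop
  → r_3 = 2.5057

ranges = [1.6600, 0.9584, 2.5057]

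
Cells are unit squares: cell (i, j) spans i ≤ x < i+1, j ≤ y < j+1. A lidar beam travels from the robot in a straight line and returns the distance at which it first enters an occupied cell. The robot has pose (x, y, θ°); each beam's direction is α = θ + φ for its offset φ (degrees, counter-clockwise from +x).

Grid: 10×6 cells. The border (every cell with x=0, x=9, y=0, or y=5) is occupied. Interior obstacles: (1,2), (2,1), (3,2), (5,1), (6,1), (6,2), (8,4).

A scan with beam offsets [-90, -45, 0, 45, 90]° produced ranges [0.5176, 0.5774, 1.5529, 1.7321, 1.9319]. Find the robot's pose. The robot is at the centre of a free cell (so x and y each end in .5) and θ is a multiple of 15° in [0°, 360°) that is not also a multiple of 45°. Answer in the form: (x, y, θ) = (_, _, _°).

(x, y, θ) = (2.5, 4.5, 165°)

Candidates: 25 free-cell centres × 16 headings = 400 poses. Raycast each; keep the one whose scan matches to 4 dp.
  (1.5, 3.5, 345°): beam 3 = 1.9319 ≠ 1.5529 ✗
  (4.5, 3.5, 60°): beam 1 = 1.7321 ≠ 0.5176 ✗
  (8.5, 2.5, 120°): beam 1 = 0.5774 ≠ 0.5176 ✗
  (8.5, 1.5, 120°): beam 1 = 0.5774 ≠ 0.5176 ✗
  …
  (2.5, 4.5, 165°): r_1=0.5176, r_2=0.5774, r_3=1.5529, r_4=1.7321, r_5=1.9319 — all match ✓
Only this pose fits every beam.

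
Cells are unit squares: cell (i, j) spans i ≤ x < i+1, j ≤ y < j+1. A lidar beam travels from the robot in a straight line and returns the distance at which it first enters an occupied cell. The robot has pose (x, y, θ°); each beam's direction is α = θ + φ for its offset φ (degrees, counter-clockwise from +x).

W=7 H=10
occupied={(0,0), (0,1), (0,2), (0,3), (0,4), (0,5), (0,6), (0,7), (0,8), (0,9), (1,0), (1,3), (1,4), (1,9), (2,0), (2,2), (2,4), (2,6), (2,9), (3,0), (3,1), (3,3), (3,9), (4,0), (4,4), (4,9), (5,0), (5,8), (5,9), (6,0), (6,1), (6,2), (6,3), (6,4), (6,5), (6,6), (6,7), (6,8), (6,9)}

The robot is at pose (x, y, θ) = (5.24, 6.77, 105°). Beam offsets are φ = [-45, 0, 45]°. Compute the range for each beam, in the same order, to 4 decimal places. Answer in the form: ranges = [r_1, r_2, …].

ranges = [1.4203, 2.3087, 4.4600]

beam 1: φ=-45°, α=60°
  dir = (cos 60°, sin 60°) = (0.5000, 0.8660); from cell (5,6)
  next x-line at t=1.5200, next y-line at t=0.2656; Δt_x=2.0000, Δt_y=1.1547
    y: enter (5,7) at t=0.2656
    y: enter (5,8) at t=1.4203 ← occupied
  → r_1 = 1.4203
beam 2: φ=0°, α=105°
  dir = (cos 105°, sin 105°) = (-0.2588, 0.9659); from cell (5,6)
  next x-line at t=0.9273, next y-line at t=0.2381; Δt_x=3.8637, Δt_y=1.0353
    y: enter (5,7) at t=0.2381
    x: enter (4,7) at t=0.9273
    y: enter (4,8) at t=1.2734
    y: enter (4,9) at t=2.3087 ← occupied
  → r_2 = 2.3087
beam 3: φ=45°, α=150°
  dir = (cos 150°, sin 150°) = (-0.8660, 0.5000); from cell (5,6)
  next x-line at t=0.2771, next y-line at t=0.4600; Δt_x=1.1547, Δt_y=2.0000
    x: enter (4,6) at t=0.2771
    y: enter (4,7) at t=0.4600
    x: enter (3,7) at t=1.4318
    y: enter (3,8) at t=2.4600
    x: enter (2,8) at t=2.5865
    x: enter (1,8) at t=3.7412
    y: enter (1,9) at t=4.4600 ← occupied
  → r_3 = 4.4600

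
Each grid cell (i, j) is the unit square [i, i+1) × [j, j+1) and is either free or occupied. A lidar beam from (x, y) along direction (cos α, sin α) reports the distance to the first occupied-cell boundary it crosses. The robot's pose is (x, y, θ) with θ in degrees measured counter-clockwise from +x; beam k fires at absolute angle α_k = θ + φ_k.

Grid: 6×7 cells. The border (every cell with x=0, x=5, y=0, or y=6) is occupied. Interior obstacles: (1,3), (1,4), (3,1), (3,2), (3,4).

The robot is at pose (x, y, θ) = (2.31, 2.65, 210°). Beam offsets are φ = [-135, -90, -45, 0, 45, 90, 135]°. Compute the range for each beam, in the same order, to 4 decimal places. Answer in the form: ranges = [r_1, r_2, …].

beam 1: φ=-135°, α=75°
  direction (0.2588, 0.9659); cell (2,2); t to first gridline: x 2.6660, y 0.3623 (then +3.8637 / +1.0353)
    (2,3) via y @ 0.3623
    (2,4) via y @ 1.3976
    (2,5) via y @ 2.4329
    (3,5) via x @ 2.6660
    (3,6) via y @ 3.4682  # hit
  → r_1 = 3.4682
beam 2: φ=-90°, α=120°
  direction (-0.5000, 0.8660); cell (2,2); t to first gridline: x 0.6200, y 0.4041 (then +2.0000 / +1.1547)
    (2,3) via y @ 0.4041
    (1,3) via x @ 0.6200  # hit
  → r_2 = 0.6200
beam 3: φ=-45°, α=165°
  direction (-0.9659, 0.2588); cell (2,2); t to first gridline: x 0.3209, y 1.3523 (then +1.0353 / +3.8637)
    (1,2) via x @ 0.3209
    (1,3) via y @ 1.3523  # hit
  → r_3 = 1.3523
beam 4: φ=0°, α=210°
  direction (-0.8660, -0.5000); cell (2,2); t to first gridline: x 0.3580, y 1.3000 (then +1.1547 / +2.0000)
    (1,2) via x @ 0.3580
    (1,1) via y @ 1.3000
    (0,1) via x @ 1.5127  # hit
  → r_4 = 1.5127
beam 5: φ=45°, α=255°
  direction (-0.2588, -0.9659); cell (2,2); t to first gridline: x 1.1977, y 0.6729 (then +3.8637 / +1.0353)
    (2,1) via y @ 0.6729
    (1,1) via x @ 1.1977
    (1,0) via y @ 1.7082  # hit
  → r_5 = 1.7082
beam 6: φ=90°, α=300°
  direction (0.5000, -0.8660); cell (2,2); t to first gridline: x 1.3800, y 0.7506 (then +2.0000 / +1.1547)
    (2,1) via y @ 0.7506
    (3,1) via x @ 1.3800  # hit
  → r_6 = 1.3800
beam 7: φ=135°, α=345°
  direction (0.9659, -0.2588); cell (2,2); t to first gridline: x 0.7143, y 2.5114 (then +1.0353 / +3.8637)
    (3,2) via x @ 0.7143  # hit
  → r_7 = 0.7143

ranges = [3.4682, 0.6200, 1.3523, 1.5127, 1.7082, 1.3800, 0.7143]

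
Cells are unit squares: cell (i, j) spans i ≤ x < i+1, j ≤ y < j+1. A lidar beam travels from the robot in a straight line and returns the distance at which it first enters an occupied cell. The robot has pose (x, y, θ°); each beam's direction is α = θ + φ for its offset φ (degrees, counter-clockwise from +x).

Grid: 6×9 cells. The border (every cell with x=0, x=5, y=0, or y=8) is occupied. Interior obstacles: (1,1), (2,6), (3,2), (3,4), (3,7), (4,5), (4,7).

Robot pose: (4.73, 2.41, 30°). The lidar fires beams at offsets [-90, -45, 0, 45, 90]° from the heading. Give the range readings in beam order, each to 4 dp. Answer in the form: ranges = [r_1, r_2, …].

beam 1: φ=-90°, α=300°
  dir = (cos 300°, sin 300°) = (0.5000, -0.8660); from cell (4,2)
  next x-line at t=0.5400, next y-line at t=0.4734; Δt_x=2.0000, Δt_y=1.1547
    y: enter (4,1) at t=0.4734
    x: enter (5,1) at t=0.5400 ← occupied
  → r_1 = 0.5400
beam 2: φ=-45°, α=345°
  dir = (cos 345°, sin 345°) = (0.9659, -0.2588); from cell (4,2)
  next x-line at t=0.2795, next y-line at t=1.5841; Δt_x=1.0353, Δt_y=3.8637
    x: enter (5,2) at t=0.2795 ← occupied
  → r_2 = 0.2795
beam 3: φ=0°, α=30°
  dir = (cos 30°, sin 30°) = (0.8660, 0.5000); from cell (4,2)
  next x-line at t=0.3118, next y-line at t=1.1800; Δt_x=1.1547, Δt_y=2.0000
    x: enter (5,2) at t=0.3118 ← occupied
  → r_3 = 0.3118
beam 4: φ=45°, α=75°
  dir = (cos 75°, sin 75°) = (0.2588, 0.9659); from cell (4,2)
  next x-line at t=1.0432, next y-line at t=0.6108; Δt_x=3.8637, Δt_y=1.0353
    y: enter (4,3) at t=0.6108
    x: enter (5,3) at t=1.0432 ← occupied
  → r_4 = 1.0432
beam 5: φ=90°, α=120°
  dir = (cos 120°, sin 120°) = (-0.5000, 0.8660); from cell (4,2)
  next x-line at t=1.4600, next y-line at t=0.6813; Δt_x=2.0000, Δt_y=1.1547
    y: enter (4,3) at t=0.6813
    x: enter (3,3) at t=1.4600
    y: enter (3,4) at t=1.8360 ← occupied
  → r_5 = 1.8360

ranges = [0.5400, 0.2795, 0.3118, 1.0432, 1.8360]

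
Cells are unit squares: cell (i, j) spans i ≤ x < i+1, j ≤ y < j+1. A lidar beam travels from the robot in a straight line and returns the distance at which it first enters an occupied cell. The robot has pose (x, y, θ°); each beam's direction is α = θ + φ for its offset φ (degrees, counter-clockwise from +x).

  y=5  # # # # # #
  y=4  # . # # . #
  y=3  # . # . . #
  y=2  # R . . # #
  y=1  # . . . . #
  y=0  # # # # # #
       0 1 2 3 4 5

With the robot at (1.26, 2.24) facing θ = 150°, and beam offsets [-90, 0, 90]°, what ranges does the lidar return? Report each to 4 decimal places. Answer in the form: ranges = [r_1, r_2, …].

beam 1: φ=-90°, α=60°
  d=(0.5000,0.8660)  start (1,2)  tX=1.4800 tY=0.8776  stride 1/|dx|=2.0000 1/|dy|=1.1547
    cross y-line → (1,3), t=0.8776
    cross x-line → (2,3), t=1.4800 (wall)
  → r_1 = 1.4800
beam 2: φ=0°, α=150°
  d=(-0.8660,0.5000)  start (1,2)  tX=0.3002 tY=1.5200  stride 1/|dx|=1.1547 1/|dy|=2.0000
    cross x-line → (0,2), t=0.3002 (wall)
  → r_2 = 0.3002
beam 3: φ=90°, α=240°
  d=(-0.5000,-0.8660)  start (1,2)  tX=0.5200 tY=0.2771  stride 1/|dx|=2.0000 1/|dy|=1.1547
    cross y-line → (1,1), t=0.2771
    cross x-line → (0,1), t=0.5200 (wall)
  → r_3 = 0.5200

ranges = [1.4800, 0.3002, 0.5200]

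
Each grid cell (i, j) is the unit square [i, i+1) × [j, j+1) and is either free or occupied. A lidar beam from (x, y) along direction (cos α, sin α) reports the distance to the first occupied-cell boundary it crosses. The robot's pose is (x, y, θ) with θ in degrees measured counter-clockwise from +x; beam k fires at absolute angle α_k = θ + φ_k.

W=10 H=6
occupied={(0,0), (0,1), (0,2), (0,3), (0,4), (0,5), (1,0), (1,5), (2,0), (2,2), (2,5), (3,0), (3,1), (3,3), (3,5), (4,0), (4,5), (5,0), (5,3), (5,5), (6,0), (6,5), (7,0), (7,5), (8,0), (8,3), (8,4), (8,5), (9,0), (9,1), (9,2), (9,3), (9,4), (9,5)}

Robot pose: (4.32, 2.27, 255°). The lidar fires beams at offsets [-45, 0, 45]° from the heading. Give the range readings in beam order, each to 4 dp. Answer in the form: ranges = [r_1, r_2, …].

ranges = [0.5400, 1.2364, 1.4665]

beam 1: φ=-45°, α=210°
  d=(-0.8660,-0.5000)  start (4,2)  tX=0.3695 tY=0.5400  stride 1/|dx|=1.1547 1/|dy|=2.0000
    cross x-line → (3,2), t=0.3695
    cross y-line → (3,1), t=0.5400 (wall)
  → r_1 = 0.5400
beam 2: φ=0°, α=255°
  d=(-0.2588,-0.9659)  start (4,2)  tX=1.2364 tY=0.2795  stride 1/|dx|=3.8637 1/|dy|=1.0353
    cross y-line → (4,1), t=0.2795
    cross x-line → (3,1), t=1.2364 (wall)
  → r_2 = 1.2364
beam 3: φ=45°, α=300°
  d=(0.5000,-0.8660)  start (4,2)  tX=1.3600 tY=0.3118  stride 1/|dx|=2.0000 1/|dy|=1.1547
    cross y-line → (4,1), t=0.3118
    cross x-line → (5,1), t=1.3600
    cross y-line → (5,0), t=1.4665 (wall)
  → r_3 = 1.4665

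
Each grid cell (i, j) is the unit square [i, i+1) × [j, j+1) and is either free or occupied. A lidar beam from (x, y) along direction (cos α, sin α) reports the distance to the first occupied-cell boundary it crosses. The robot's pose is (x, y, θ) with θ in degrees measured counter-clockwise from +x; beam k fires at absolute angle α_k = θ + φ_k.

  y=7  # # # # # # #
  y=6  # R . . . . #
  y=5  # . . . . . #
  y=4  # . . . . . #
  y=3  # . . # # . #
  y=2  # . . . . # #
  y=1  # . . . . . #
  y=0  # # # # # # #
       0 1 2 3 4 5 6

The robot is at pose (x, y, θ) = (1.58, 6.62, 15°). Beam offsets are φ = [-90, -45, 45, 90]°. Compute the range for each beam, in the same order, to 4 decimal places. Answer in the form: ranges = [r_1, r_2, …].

ranges = [5.8183, 5.1038, 0.4388, 0.3934]

beam 1: φ=-90°, α=285°
  direction (0.2588, -0.9659); cell (1,6); t to first gridline: x 1.6228, y 0.6419 (then +3.8637 / +1.0353)
    (1,5) via y @ 0.6419
    (2,5) via x @ 1.6228
    (2,4) via y @ 1.6771
    (2,3) via y @ 2.7124
    (2,2) via y @ 3.7477
    (2,1) via y @ 4.7830
    (3,1) via x @ 5.4865
    (3,0) via y @ 5.8183  # hit
  → r_1 = 5.8183
beam 2: φ=-45°, α=330°
  direction (0.8660, -0.5000); cell (1,6); t to first gridline: x 0.4850, y 1.2400 (then +1.1547 / +2.0000)
    (2,6) via x @ 0.4850
    (2,5) via y @ 1.2400
    (3,5) via x @ 1.6397
    (4,5) via x @ 2.7944
    (4,4) via y @ 3.2400
    (5,4) via x @ 3.9491
    (6,4) via x @ 5.1038  # hit
  → r_2 = 5.1038
beam 3: φ=45°, α=60°
  direction (0.5000, 0.8660); cell (1,6); t to first gridline: x 0.8400, y 0.4388 (then +2.0000 / +1.1547)
    (1,7) via y @ 0.4388  # hit
  → r_3 = 0.4388
beam 4: φ=90°, α=105°
  direction (-0.2588, 0.9659); cell (1,6); t to first gridline: x 2.2409, y 0.3934 (then +3.8637 / +1.0353)
    (1,7) via y @ 0.3934  # hit
  → r_4 = 0.3934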